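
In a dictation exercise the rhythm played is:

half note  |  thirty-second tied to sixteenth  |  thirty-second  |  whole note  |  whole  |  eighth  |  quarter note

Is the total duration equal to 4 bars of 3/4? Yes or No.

Yes

One bar of 3/4 = 24 thirty-second notes, so 4 bars = 96.
Each duration in thirty-second notes: half note = 16; thirty-second tied to sixteenth (thirty-second + sixteenth) = 3; thirty-second = 1; whole note = 32; whole = 32; eighth = 4; quarter note = 8.
Altogether 16 + 3 + 1 + 32 + 32 + 4 + 8 = 96.
96 equals 96, so the answer is Yes.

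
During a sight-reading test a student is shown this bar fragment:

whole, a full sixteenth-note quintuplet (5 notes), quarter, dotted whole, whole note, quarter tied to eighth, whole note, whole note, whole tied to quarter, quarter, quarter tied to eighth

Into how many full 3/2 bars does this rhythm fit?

One bar of 3/2 = 12 eighth notes.
Each duration in eighth notes: whole = 8; a full sixteenth-note quintuplet (5 notes) (five quintuplet sixteenths span one quarter) = 2; quarter = 2; dotted whole = 12; whole note = 8; quarter tied to eighth (quarter + eighth) = 3; whole note = 8; whole note = 8; whole tied to quarter (whole + quarter) = 10; quarter = 2; quarter tied to eighth (quarter + eighth) = 3.
Total: 8 + 2 + 2 + 12 + 8 + 3 + 8 + 8 + 10 + 2 + 3 = 66.
66 ÷ 12 = 5 complete bars with 6 left over.

5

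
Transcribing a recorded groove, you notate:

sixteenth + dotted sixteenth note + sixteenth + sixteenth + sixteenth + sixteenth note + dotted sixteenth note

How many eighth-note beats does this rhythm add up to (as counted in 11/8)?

One eighth-note beat = 4 thirty-second notes.
Each duration in thirty-second notes: sixteenth = 2; dotted sixteenth note = 3; sixteenth = 2; sixteenth = 2; sixteenth = 2; sixteenth note = 2; dotted sixteenth note = 3.
Adding: 2 + 3 + 2 + 2 + 2 + 2 + 3 = 16.
16 ÷ 4 = 4 beats.

4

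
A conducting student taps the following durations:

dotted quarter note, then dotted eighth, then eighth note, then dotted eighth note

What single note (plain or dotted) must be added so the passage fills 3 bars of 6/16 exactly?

quarter note

3 bars of 6/16 = 18 sixteenth notes.
Convert each value to sixteenth notes: dotted quarter note = 6; dotted eighth = 3; eighth note = 2; dotted eighth note = 3.
Sum: 6 + 3 + 2 + 3 = 14.
Remaining: 18 − 14 = 4 sixteenth notes, which is a quarter note.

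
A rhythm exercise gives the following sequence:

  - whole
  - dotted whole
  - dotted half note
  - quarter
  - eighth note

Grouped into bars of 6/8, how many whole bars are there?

One bar of 6/8 = 6 eighth notes.
Convert each value to eighth notes: whole = 8; dotted whole = 12; dotted half note = 6; quarter = 2; eighth note = 1.
Sum: 8 + 12 + 6 + 2 + 1 = 29.
29 ÷ 6 = 4 complete bars with 5 left over.

4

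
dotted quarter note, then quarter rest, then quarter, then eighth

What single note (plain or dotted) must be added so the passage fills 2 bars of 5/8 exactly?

2 bars of 5/8 = 10 eighth notes.
In eighth notes: dotted quarter note = 3; quarter rest = 2; quarter = 2; eighth = 1.
Total: 3 + 2 + 2 + 1 = 8.
Remaining: 10 − 8 = 2 eighth notes, which is a quarter note.

quarter note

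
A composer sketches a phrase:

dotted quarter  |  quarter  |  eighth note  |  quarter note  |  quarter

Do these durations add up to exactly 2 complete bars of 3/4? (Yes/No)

One bar of 3/4 = 6 eighth notes, so 2 bars = 12.
Each duration in eighth notes: dotted quarter = 3; quarter = 2; eighth note = 1; quarter note = 2; quarter = 2.
Altogether 3 + 2 + 1 + 2 + 2 = 10.
10 falls short of 12, so the answer is No.

No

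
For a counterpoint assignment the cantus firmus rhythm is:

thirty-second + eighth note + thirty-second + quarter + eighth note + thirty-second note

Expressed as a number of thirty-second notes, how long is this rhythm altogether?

Express everything in thirty-second notes: thirty-second = 1; eighth note = 4; thirty-second = 1; quarter = 8; eighth note = 4; thirty-second note = 1.
Sum: 1 + 4 + 1 + 8 + 4 + 1 = 19 thirty-second notes.

19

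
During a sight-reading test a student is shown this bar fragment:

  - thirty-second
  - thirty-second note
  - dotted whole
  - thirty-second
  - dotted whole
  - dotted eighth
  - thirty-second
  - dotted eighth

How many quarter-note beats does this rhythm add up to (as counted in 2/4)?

One quarter-note beat = 8 thirty-second notes.
Working in thirty-second notes: thirty-second = 1; thirty-second note = 1; dotted whole = 48; thirty-second = 1; dotted whole = 48; dotted eighth = 6; thirty-second = 1; dotted eighth = 6.
Adding: 1 + 1 + 48 + 1 + 48 + 6 + 1 + 6 = 112.
112 ÷ 8 = 14 beats.

14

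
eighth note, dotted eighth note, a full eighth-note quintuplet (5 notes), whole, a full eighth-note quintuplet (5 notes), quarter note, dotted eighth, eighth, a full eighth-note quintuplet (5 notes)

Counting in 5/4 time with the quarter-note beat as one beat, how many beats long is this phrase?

13.5

One quarter-note beat = 4 sixteenth notes.
In sixteenth notes: eighth note = 2; dotted eighth note = 3; a full eighth-note quintuplet (5 notes) (five quintuplet eighths span one half) = 8; whole = 16; a full eighth-note quintuplet (5 notes) (five quintuplet eighths span one half) = 8; quarter note = 4; dotted eighth = 3; eighth = 2; a full eighth-note quintuplet (5 notes) (five quintuplet eighths span one half) = 8.
Adding: 2 + 3 + 8 + 16 + 8 + 4 + 3 + 2 + 8 = 54.
54 ÷ 4 = 13.5 beats.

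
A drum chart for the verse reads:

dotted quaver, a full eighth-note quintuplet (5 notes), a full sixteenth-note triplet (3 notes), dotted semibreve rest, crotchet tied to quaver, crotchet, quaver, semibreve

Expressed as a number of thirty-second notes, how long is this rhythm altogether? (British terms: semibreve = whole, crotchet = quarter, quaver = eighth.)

In thirty-second notes: dotted quaver = 6; a full eighth-note quintuplet (5 notes) (five quintuplet eighths span one half) = 16; a full sixteenth-note triplet (3 notes) (three triplet sixteenths span one eighth) = 4; dotted semibreve rest = 48; crotchet tied to quaver (crotchet + quaver) = 12; crotchet = 8; quaver = 4; semibreve = 32.
Altogether 6 + 16 + 4 + 48 + 12 + 8 + 4 + 32 = 130 thirty-second notes.

130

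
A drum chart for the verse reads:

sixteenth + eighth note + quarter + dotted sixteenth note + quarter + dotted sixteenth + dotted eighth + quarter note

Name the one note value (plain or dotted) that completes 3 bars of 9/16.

dotted quarter note

3 bars of 9/16 = 54 thirty-second notes.
Convert each value to thirty-second notes: sixteenth = 2; eighth note = 4; quarter = 8; dotted sixteenth note = 3; quarter = 8; dotted sixteenth = 3; dotted eighth = 6; quarter note = 8.
Altogether 2 + 4 + 8 + 3 + 8 + 3 + 6 + 8 = 42.
Remaining: 54 − 42 = 12 thirty-second notes, which is a dotted quarter note.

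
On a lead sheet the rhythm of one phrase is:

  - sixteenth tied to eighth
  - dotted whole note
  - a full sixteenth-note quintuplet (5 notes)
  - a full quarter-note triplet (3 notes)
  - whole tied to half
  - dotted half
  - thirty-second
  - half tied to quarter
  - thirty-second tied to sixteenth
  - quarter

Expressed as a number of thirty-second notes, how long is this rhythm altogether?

186

In thirty-second notes: sixteenth tied to eighth (sixteenth + eighth) = 6; dotted whole note = 48; a full sixteenth-note quintuplet (5 notes) (five quintuplet sixteenths span one quarter) = 8; a full quarter-note triplet (3 notes) (three triplet quarters span one half) = 16; whole tied to half (whole + half) = 48; dotted half = 24; thirty-second = 1; half tied to quarter (half + quarter) = 24; thirty-second tied to sixteenth (thirty-second + sixteenth) = 3; quarter = 8.
Altogether 6 + 48 + 8 + 16 + 48 + 24 + 1 + 24 + 3 + 8 = 186 thirty-second notes.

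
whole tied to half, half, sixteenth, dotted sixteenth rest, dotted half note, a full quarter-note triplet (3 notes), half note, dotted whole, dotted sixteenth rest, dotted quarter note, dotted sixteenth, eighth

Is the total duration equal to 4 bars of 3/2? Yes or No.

One bar of 3/2 = 48 thirty-second notes, so 4 bars = 192.
In thirty-second notes: whole tied to half (whole + half) = 48; half = 16; sixteenth = 2; dotted sixteenth rest = 3; dotted half note = 24; a full quarter-note triplet (3 notes) (three triplet quarters span one half) = 16; half note = 16; dotted whole = 48; dotted sixteenth rest = 3; dotted quarter note = 12; dotted sixteenth = 3; eighth = 4.
Altogether 48 + 16 + 2 + 3 + 24 + 16 + 16 + 48 + 3 + 12 + 3 + 4 = 195.
195 exceeds 192, so the answer is No.

No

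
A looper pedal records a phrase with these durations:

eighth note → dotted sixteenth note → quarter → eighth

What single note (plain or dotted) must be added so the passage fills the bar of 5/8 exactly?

The bar of 5/8 = 20 thirty-second notes.
In thirty-second notes: eighth note = 4; dotted sixteenth note = 3; quarter = 8; eighth = 4.
Altogether 4 + 3 + 8 + 4 = 19.
Remaining: 20 − 19 = 1 thirty-second note, which is a thirty-second note.

thirty-second note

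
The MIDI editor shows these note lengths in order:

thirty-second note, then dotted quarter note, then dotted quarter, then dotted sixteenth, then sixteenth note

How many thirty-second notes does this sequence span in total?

30

Convert each value to thirty-second notes: thirty-second note = 1; dotted quarter note = 12; dotted quarter = 12; dotted sixteenth = 3; sixteenth note = 2.
Sum: 1 + 12 + 12 + 3 + 2 = 30 thirty-second notes.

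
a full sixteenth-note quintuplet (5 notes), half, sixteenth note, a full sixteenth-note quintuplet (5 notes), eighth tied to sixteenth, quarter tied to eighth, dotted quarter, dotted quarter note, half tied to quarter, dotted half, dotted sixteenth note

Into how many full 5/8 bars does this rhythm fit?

One bar of 5/8 = 20 thirty-second notes.
Working in thirty-second notes: a full sixteenth-note quintuplet (5 notes) (five quintuplet sixteenths span one quarter) = 8; half = 16; sixteenth note = 2; a full sixteenth-note quintuplet (5 notes) (five quintuplet sixteenths span one quarter) = 8; eighth tied to sixteenth (eighth + sixteenth) = 6; quarter tied to eighth (quarter + eighth) = 12; dotted quarter = 12; dotted quarter note = 12; half tied to quarter (half + quarter) = 24; dotted half = 24; dotted sixteenth note = 3.
Sum: 8 + 16 + 2 + 8 + 6 + 12 + 12 + 12 + 24 + 24 + 3 = 127.
127 ÷ 20 = 6 complete bars with 7 left over.

6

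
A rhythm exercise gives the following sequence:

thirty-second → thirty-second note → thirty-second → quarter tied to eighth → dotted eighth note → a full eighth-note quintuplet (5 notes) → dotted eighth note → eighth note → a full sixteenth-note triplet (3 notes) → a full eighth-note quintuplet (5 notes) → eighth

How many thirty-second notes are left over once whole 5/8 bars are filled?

11

One bar of 5/8 = 20 thirty-second notes.
In thirty-second notes: thirty-second = 1; thirty-second note = 1; thirty-second = 1; quarter tied to eighth (quarter + eighth) = 12; dotted eighth note = 6; a full eighth-note quintuplet (5 notes) (five quintuplet eighths span one half) = 16; dotted eighth note = 6; eighth note = 4; a full sixteenth-note triplet (3 notes) (three triplet sixteenths span one eighth) = 4; a full eighth-note quintuplet (5 notes) (five quintuplet eighths span one half) = 16; eighth = 4.
Adding: 1 + 1 + 1 + 12 + 6 + 16 + 6 + 4 + 4 + 16 + 4 = 71.
71 ÷ 20 = 3 complete bars with 11 thirty-second notes remaining.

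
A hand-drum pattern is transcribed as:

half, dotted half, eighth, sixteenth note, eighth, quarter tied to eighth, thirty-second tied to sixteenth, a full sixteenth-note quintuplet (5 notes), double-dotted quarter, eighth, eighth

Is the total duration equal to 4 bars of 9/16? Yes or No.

No

One bar of 9/16 = 18 thirty-second notes, so 4 bars = 72.
Express everything in thirty-second notes: half = 16; dotted half = 24; eighth = 4; sixteenth note = 2; eighth = 4; quarter tied to eighth (quarter + eighth) = 12; thirty-second tied to sixteenth (thirty-second + sixteenth) = 3; a full sixteenth-note quintuplet (5 notes) (five quintuplet sixteenths span one quarter) = 8; double-dotted quarter = 14; eighth = 4; eighth = 4.
Sum: 16 + 24 + 4 + 2 + 4 + 12 + 3 + 8 + 14 + 4 + 4 = 95.
95 exceeds 72, so the answer is No.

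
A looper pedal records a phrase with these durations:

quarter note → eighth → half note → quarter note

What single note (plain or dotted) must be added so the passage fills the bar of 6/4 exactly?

dotted quarter note

The bar of 6/4 = 12 eighth notes.
Each duration in eighth notes: quarter note = 2; eighth = 1; half note = 4; quarter note = 2.
Altogether 2 + 1 + 4 + 2 = 9.
Remaining: 12 − 9 = 3 eighth notes, which is a dotted quarter note.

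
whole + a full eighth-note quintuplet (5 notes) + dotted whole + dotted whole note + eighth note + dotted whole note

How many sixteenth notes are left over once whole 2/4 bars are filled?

2

One bar of 2/4 = 4 eighth notes.
Express everything in eighth notes: whole = 8; a full eighth-note quintuplet (5 notes) (five quintuplet eighths span one half) = 4; dotted whole = 12; dotted whole note = 12; eighth note = 1; dotted whole note = 12.
Adding: 8 + 4 + 12 + 12 + 1 + 12 = 49.
49 ÷ 4 = 12 complete bars with 1 eighth note remaining = 2 sixteenth notes.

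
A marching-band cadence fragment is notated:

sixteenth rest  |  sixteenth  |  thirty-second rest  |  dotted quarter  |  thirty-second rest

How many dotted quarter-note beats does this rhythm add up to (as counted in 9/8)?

One dotted quarter-note beat = 12 thirty-second notes.
Convert each value to thirty-second notes: sixteenth rest = 2; sixteenth = 2; thirty-second rest = 1; dotted quarter = 12; thirty-second rest = 1.
Altogether 2 + 2 + 1 + 12 + 1 = 18.
18 ÷ 12 = 1.5 beats.

1.5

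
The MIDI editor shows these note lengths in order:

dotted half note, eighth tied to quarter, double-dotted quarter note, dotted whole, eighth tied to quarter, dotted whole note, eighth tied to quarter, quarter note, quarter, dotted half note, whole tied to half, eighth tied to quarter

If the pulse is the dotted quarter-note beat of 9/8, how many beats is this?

One dotted quarter-note beat = 6 sixteenth notes.
In sixteenth notes: dotted half note = 12; eighth tied to quarter (eighth + quarter) = 6; double-dotted quarter note = 7; dotted whole = 24; eighth tied to quarter (eighth + quarter) = 6; dotted whole note = 24; eighth tied to quarter (eighth + quarter) = 6; quarter note = 4; quarter = 4; dotted half note = 12; whole tied to half (whole + half) = 24; eighth tied to quarter (eighth + quarter) = 6.
Adding: 12 + 6 + 7 + 24 + 6 + 24 + 6 + 4 + 4 + 12 + 24 + 6 = 135.
135 ÷ 6 = 22.5 beats.

22.5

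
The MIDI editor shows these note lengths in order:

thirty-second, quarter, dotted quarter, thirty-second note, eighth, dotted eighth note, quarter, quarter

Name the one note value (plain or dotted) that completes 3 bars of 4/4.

3 bars of 4/4 = 96 thirty-second notes.
Express everything in thirty-second notes: thirty-second = 1; quarter = 8; dotted quarter = 12; thirty-second note = 1; eighth = 4; dotted eighth note = 6; quarter = 8; quarter = 8.
Adding: 1 + 8 + 12 + 1 + 4 + 6 + 8 + 8 = 48.
Remaining: 96 − 48 = 48 thirty-second notes, which is a dotted whole note.

dotted whole note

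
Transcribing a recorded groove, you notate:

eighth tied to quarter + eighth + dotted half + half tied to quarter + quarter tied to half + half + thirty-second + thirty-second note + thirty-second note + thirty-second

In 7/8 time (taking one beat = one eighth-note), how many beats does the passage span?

27

One eighth-note beat = 4 thirty-second notes.
In thirty-second notes: eighth tied to quarter (eighth + quarter) = 12; eighth = 4; dotted half = 24; half tied to quarter (half + quarter) = 24; quarter tied to half (quarter + half) = 24; half = 16; thirty-second = 1; thirty-second note = 1; thirty-second note = 1; thirty-second = 1.
Sum: 12 + 4 + 24 + 24 + 24 + 16 + 1 + 1 + 1 + 1 = 108.
108 ÷ 4 = 27 beats.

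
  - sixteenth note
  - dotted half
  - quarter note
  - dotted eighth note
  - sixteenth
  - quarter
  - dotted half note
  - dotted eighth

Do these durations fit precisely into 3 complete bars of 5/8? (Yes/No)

One bar of 5/8 = 10 sixteenth notes, so 3 bars = 30.
Express everything in sixteenth notes: sixteenth note = 1; dotted half = 12; quarter note = 4; dotted eighth note = 3; sixteenth = 1; quarter = 4; dotted half note = 12; dotted eighth = 3.
Altogether 1 + 12 + 4 + 3 + 1 + 4 + 12 + 3 = 40.
40 exceeds 30, so the answer is No.

No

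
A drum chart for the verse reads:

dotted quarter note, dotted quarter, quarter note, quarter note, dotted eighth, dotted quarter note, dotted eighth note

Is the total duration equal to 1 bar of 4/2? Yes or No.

One bar of 4/2 = 32 sixteenth notes.
Express everything in sixteenth notes: dotted quarter note = 6; dotted quarter = 6; quarter note = 4; quarter note = 4; dotted eighth = 3; dotted quarter note = 6; dotted eighth note = 3.
Sum: 6 + 6 + 4 + 4 + 3 + 6 + 3 = 32.
32 equals 32, so the answer is Yes.

Yes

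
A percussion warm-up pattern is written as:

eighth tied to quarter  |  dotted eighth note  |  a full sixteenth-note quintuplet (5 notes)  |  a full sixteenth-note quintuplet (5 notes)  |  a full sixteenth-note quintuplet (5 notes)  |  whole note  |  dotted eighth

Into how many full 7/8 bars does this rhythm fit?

One bar of 7/8 = 14 sixteenth notes.
Convert each value to sixteenth notes: eighth tied to quarter (eighth + quarter) = 6; dotted eighth note = 3; a full sixteenth-note quintuplet (5 notes) (five quintuplet sixteenths span one quarter) = 4; a full sixteenth-note quintuplet (5 notes) (five quintuplet sixteenths span one quarter) = 4; a full sixteenth-note quintuplet (5 notes) (five quintuplet sixteenths span one quarter) = 4; whole note = 16; dotted eighth = 3.
Altogether 6 + 3 + 4 + 4 + 4 + 16 + 3 = 40.
40 ÷ 14 = 2 complete bars with 12 left over.

2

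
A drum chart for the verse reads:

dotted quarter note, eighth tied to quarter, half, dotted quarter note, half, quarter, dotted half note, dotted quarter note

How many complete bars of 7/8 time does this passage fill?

4

One bar of 7/8 = 7 eighth notes.
Express everything in eighth notes: dotted quarter note = 3; eighth tied to quarter (eighth + quarter) = 3; half = 4; dotted quarter note = 3; half = 4; quarter = 2; dotted half note = 6; dotted quarter note = 3.
Altogether 3 + 3 + 4 + 3 + 4 + 2 + 6 + 3 = 28.
28 ÷ 7 = 4 complete bars with 0 left over.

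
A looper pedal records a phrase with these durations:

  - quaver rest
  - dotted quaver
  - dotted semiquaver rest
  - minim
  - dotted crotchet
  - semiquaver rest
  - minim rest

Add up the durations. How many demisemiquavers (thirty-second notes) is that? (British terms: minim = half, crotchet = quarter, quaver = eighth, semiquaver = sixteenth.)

In thirty-second notes: quaver rest = 4; dotted quaver = 6; dotted semiquaver rest = 3; minim = 16; dotted crotchet = 12; semiquaver rest = 2; minim rest = 16.
Adding: 4 + 6 + 3 + 16 + 12 + 2 + 16 = 59 thirty-second notes.

59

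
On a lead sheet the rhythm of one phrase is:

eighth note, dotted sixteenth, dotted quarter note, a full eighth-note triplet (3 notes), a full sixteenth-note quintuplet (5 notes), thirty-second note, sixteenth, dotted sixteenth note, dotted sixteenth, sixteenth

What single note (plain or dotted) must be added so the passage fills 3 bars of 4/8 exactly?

3 bars of 4/8 = 48 thirty-second notes.
Each duration in thirty-second notes: eighth note = 4; dotted sixteenth = 3; dotted quarter note = 12; a full eighth-note triplet (3 notes) (three triplet eighths span one quarter) = 8; a full sixteenth-note quintuplet (5 notes) (five quintuplet sixteenths span one quarter) = 8; thirty-second note = 1; sixteenth = 2; dotted sixteenth note = 3; dotted sixteenth = 3; sixteenth = 2.
Sum: 4 + 3 + 12 + 8 + 8 + 1 + 2 + 3 + 3 + 2 = 46.
Remaining: 48 − 46 = 2 thirty-second notes, which is a sixteenth note.

sixteenth note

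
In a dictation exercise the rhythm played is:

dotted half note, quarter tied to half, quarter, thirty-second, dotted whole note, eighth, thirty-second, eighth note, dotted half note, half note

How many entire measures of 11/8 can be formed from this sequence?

3

One bar of 11/8 = 44 thirty-second notes.
In thirty-second notes: dotted half note = 24; quarter tied to half (quarter + half) = 24; quarter = 8; thirty-second = 1; dotted whole note = 48; eighth = 4; thirty-second = 1; eighth note = 4; dotted half note = 24; half note = 16.
Altogether 24 + 24 + 8 + 1 + 48 + 4 + 1 + 4 + 24 + 16 = 154.
154 ÷ 44 = 3 complete bars with 22 left over.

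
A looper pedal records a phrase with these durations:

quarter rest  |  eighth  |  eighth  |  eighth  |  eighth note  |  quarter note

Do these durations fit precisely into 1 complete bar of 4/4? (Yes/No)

One bar of 4/4 = 8 eighth notes.
Working in eighth notes: quarter rest = 2; eighth = 1; eighth = 1; eighth = 1; eighth note = 1; quarter note = 2.
Total: 2 + 1 + 1 + 1 + 1 + 2 = 8.
8 equals 8, so the answer is Yes.

Yes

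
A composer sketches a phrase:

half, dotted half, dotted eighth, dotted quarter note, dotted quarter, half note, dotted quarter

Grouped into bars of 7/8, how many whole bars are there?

3

One bar of 7/8 = 14 sixteenth notes.
Working in sixteenth notes: half = 8; dotted half = 12; dotted eighth = 3; dotted quarter note = 6; dotted quarter = 6; half note = 8; dotted quarter = 6.
Total: 8 + 12 + 3 + 6 + 6 + 8 + 6 = 49.
49 ÷ 14 = 3 complete bars with 7 left over.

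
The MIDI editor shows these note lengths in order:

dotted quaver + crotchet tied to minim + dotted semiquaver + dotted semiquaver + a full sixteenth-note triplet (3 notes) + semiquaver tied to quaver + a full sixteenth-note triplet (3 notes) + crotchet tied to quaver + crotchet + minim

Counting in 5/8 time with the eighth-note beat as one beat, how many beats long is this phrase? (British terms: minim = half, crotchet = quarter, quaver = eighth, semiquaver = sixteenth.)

21.5

One eighth-note beat = 4 thirty-second notes.
Convert each value to thirty-second notes: dotted quaver = 6; crotchet tied to minim (crotchet + minim) = 24; dotted semiquaver = 3; dotted semiquaver = 3; a full sixteenth-note triplet (3 notes) (three triplet sixteenths span one eighth) = 4; semiquaver tied to quaver (semiquaver + quaver) = 6; a full sixteenth-note triplet (3 notes) (three triplet sixteenths span one eighth) = 4; crotchet tied to quaver (crotchet + quaver) = 12; crotchet = 8; minim = 16.
Total: 6 + 24 + 3 + 3 + 4 + 6 + 4 + 12 + 8 + 16 = 86.
86 ÷ 4 = 21.5 beats.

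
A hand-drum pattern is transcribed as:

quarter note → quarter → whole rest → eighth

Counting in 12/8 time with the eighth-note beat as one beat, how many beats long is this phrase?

13

One eighth-note beat = 2 sixteenth notes.
Convert each value to sixteenth notes: quarter note = 4; quarter = 4; whole rest = 16; eighth = 2.
Sum: 4 + 4 + 16 + 2 = 26.
26 ÷ 2 = 13 beats.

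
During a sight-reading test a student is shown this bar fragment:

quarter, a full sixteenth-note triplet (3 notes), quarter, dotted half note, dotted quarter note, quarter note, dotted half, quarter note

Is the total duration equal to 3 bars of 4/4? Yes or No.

Yes

One bar of 4/4 = 8 eighth notes, so 3 bars = 24.
Convert each value to eighth notes: quarter = 2; a full sixteenth-note triplet (3 notes) (three triplet sixteenths span one eighth) = 1; quarter = 2; dotted half note = 6; dotted quarter note = 3; quarter note = 2; dotted half = 6; quarter note = 2.
Sum: 2 + 1 + 2 + 6 + 3 + 2 + 6 + 2 = 24.
24 equals 24, so the answer is Yes.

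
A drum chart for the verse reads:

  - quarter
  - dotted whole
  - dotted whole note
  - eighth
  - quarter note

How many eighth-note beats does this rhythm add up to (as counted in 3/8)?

29

One eighth-note beat = 2 sixteenth notes.
In sixteenth notes: quarter = 4; dotted whole = 24; dotted whole note = 24; eighth = 2; quarter note = 4.
Adding: 4 + 24 + 24 + 2 + 4 = 58.
58 ÷ 2 = 29 beats.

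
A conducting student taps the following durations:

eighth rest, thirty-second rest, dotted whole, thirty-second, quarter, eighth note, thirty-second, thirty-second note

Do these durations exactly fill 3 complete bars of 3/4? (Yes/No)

No

One bar of 3/4 = 24 thirty-second notes, so 3 bars = 72.
Each duration in thirty-second notes: eighth rest = 4; thirty-second rest = 1; dotted whole = 48; thirty-second = 1; quarter = 8; eighth note = 4; thirty-second = 1; thirty-second note = 1.
Altogether 4 + 1 + 48 + 1 + 8 + 4 + 1 + 1 = 68.
68 falls short of 72, so the answer is No.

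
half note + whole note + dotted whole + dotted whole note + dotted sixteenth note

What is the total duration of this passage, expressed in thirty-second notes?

Working in thirty-second notes: half note = 16; whole note = 32; dotted whole = 48; dotted whole note = 48; dotted sixteenth note = 3.
Total: 16 + 32 + 48 + 48 + 3 = 147 thirty-second notes.

147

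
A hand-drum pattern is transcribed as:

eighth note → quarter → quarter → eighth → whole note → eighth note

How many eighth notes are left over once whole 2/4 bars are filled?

3

One bar of 2/4 = 4 eighth notes.
Express everything in eighth notes: eighth note = 1; quarter = 2; quarter = 2; eighth = 1; whole note = 8; eighth note = 1.
Adding: 1 + 2 + 2 + 1 + 8 + 1 = 15.
15 ÷ 4 = 3 complete bars with 3 eighth notes remaining.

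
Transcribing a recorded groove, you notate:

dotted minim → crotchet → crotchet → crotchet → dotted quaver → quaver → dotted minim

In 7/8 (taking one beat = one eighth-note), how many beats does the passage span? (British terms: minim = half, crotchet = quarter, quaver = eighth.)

One eighth-note beat = 2 sixteenth notes.
Convert each value to sixteenth notes: dotted minim = 12; crotchet = 4; crotchet = 4; crotchet = 4; dotted quaver = 3; quaver = 2; dotted minim = 12.
Total: 12 + 4 + 4 + 4 + 3 + 2 + 12 = 41.
41 ÷ 2 = 20.5 beats.

20.5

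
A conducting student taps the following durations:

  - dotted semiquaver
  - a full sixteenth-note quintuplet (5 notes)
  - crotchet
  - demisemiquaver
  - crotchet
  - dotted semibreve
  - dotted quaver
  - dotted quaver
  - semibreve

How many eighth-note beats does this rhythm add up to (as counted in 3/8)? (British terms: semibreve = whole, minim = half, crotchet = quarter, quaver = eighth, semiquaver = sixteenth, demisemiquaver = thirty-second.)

One eighth-note beat = 4 thirty-second notes.
Working in thirty-second notes: dotted semiquaver = 3; a full sixteenth-note quintuplet (5 notes) (five quintuplet sixteenths span one quarter) = 8; crotchet = 8; demisemiquaver = 1; crotchet = 8; dotted semibreve = 48; dotted quaver = 6; dotted quaver = 6; semibreve = 32.
Altogether 3 + 8 + 8 + 1 + 8 + 48 + 6 + 6 + 32 = 120.
120 ÷ 4 = 30 beats.

30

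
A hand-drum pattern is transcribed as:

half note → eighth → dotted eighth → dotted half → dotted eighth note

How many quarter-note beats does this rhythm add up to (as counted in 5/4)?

One quarter-note beat = 4 sixteenth notes.
Working in sixteenth notes: half note = 8; eighth = 2; dotted eighth = 3; dotted half = 12; dotted eighth note = 3.
Sum: 8 + 2 + 3 + 12 + 3 = 28.
28 ÷ 4 = 7 beats.

7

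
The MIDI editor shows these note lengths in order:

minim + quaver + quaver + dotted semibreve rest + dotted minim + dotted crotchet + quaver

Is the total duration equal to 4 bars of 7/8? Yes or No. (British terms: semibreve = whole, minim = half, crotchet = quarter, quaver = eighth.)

One bar of 7/8 = 7 eighth notes, so 4 bars = 28.
In eighth notes: minim = 4; quaver = 1; quaver = 1; dotted semibreve rest = 12; dotted minim = 6; dotted crotchet = 3; quaver = 1.
Altogether 4 + 1 + 1 + 12 + 6 + 3 + 1 = 28.
28 equals 28, so the answer is Yes.

Yes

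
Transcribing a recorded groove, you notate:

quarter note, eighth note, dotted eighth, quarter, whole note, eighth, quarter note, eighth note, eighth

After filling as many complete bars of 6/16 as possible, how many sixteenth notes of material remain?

One bar of 6/16 = 6 sixteenth notes.
Convert each value to sixteenth notes: quarter note = 4; eighth note = 2; dotted eighth = 3; quarter = 4; whole note = 16; eighth = 2; quarter note = 4; eighth note = 2; eighth = 2.
Total: 4 + 2 + 3 + 4 + 16 + 2 + 4 + 2 + 2 = 39.
39 ÷ 6 = 6 complete bars with 3 sixteenth notes remaining.

3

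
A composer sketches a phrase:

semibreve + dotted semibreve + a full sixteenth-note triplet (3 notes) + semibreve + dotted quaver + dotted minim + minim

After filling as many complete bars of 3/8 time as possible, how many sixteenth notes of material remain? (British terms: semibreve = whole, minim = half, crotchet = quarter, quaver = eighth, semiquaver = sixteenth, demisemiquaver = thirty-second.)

3

One bar of 3/8 = 6 sixteenth notes.
In sixteenth notes: semibreve = 16; dotted semibreve = 24; a full sixteenth-note triplet (3 notes) (three triplet sixteenths span one eighth) = 2; semibreve = 16; dotted quaver = 3; dotted minim = 12; minim = 8.
Sum: 16 + 24 + 2 + 16 + 3 + 12 + 8 = 81.
81 ÷ 6 = 13 complete bars with 3 sixteenth notes remaining.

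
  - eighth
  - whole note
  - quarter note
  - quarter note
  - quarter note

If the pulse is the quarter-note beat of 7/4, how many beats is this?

One quarter-note beat = 2 eighth notes.
In eighth notes: eighth = 1; whole note = 8; quarter note = 2; quarter note = 2; quarter note = 2.
Altogether 1 + 8 + 2 + 2 + 2 = 15.
15 ÷ 2 = 7.5 beats.

7.5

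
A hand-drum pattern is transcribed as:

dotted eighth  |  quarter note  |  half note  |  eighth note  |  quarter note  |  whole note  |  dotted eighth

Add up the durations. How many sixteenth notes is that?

Convert each value to sixteenth notes: dotted eighth = 3; quarter note = 4; half note = 8; eighth note = 2; quarter note = 4; whole note = 16; dotted eighth = 3.
Total: 3 + 4 + 8 + 2 + 4 + 16 + 3 = 40 sixteenth notes.

40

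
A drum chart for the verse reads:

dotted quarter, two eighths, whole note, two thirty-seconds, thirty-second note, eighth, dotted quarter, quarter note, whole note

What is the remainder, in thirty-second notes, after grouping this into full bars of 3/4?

15

One bar of 3/4 = 24 thirty-second notes.
In thirty-second notes: dotted quarter = 12; eighth = 4; eighth = 4; whole note = 32; thirty-second = 1; thirty-second = 1; thirty-second note = 1; eighth = 4; dotted quarter = 12; quarter note = 8; whole note = 32.
Altogether 12 + 4 + 4 + 32 + 1 + 1 + 1 + 4 + 12 + 8 + 32 = 111.
111 ÷ 24 = 4 complete bars with 15 thirty-second notes remaining.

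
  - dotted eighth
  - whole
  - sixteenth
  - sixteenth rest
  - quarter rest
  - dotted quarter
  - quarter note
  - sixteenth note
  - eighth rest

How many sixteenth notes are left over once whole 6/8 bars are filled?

One bar of 6/8 = 12 sixteenth notes.
Convert each value to sixteenth notes: dotted eighth = 3; whole = 16; sixteenth = 1; sixteenth rest = 1; quarter rest = 4; dotted quarter = 6; quarter note = 4; sixteenth note = 1; eighth rest = 2.
Total: 3 + 16 + 1 + 1 + 4 + 6 + 4 + 1 + 2 = 38.
38 ÷ 12 = 3 complete bars with 2 sixteenth notes remaining.

2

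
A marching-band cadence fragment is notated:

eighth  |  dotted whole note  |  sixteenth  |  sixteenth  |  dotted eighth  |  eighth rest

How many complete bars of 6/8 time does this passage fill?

2

One bar of 6/8 = 12 sixteenth notes.
In sixteenth notes: eighth = 2; dotted whole note = 24; sixteenth = 1; sixteenth = 1; dotted eighth = 3; eighth rest = 2.
Adding: 2 + 24 + 1 + 1 + 3 + 2 = 33.
33 ÷ 12 = 2 complete bars with 9 left over.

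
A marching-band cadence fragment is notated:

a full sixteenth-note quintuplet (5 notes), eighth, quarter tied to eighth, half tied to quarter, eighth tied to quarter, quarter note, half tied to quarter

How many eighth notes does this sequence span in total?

Express everything in eighth notes: a full sixteenth-note quintuplet (5 notes) (five quintuplet sixteenths span one quarter) = 2; eighth = 1; quarter tied to eighth (quarter + eighth) = 3; half tied to quarter (half + quarter) = 6; eighth tied to quarter (eighth + quarter) = 3; quarter note = 2; half tied to quarter (half + quarter) = 6.
Adding: 2 + 1 + 3 + 6 + 3 + 2 + 6 = 23 eighth notes.

23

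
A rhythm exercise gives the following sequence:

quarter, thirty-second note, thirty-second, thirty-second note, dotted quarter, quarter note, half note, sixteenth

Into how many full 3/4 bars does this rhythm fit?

2

One bar of 3/4 = 24 thirty-second notes.
In thirty-second notes: quarter = 8; thirty-second note = 1; thirty-second = 1; thirty-second note = 1; dotted quarter = 12; quarter note = 8; half note = 16; sixteenth = 2.
Total: 8 + 1 + 1 + 1 + 12 + 8 + 16 + 2 = 49.
49 ÷ 24 = 2 complete bars with 1 left over.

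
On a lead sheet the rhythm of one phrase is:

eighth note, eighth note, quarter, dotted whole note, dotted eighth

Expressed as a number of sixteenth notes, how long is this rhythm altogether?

35

Convert each value to sixteenth notes: eighth note = 2; eighth note = 2; quarter = 4; dotted whole note = 24; dotted eighth = 3.
Altogether 2 + 2 + 4 + 24 + 3 = 35 sixteenth notes.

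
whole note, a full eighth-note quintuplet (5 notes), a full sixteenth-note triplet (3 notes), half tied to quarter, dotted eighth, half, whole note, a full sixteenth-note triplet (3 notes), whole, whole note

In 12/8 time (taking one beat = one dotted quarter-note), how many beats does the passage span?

One dotted quarter-note beat = 6 sixteenth notes.
Express everything in sixteenth notes: whole note = 16; a full eighth-note quintuplet (5 notes) (five quintuplet eighths span one half) = 8; a full sixteenth-note triplet (3 notes) (three triplet sixteenths span one eighth) = 2; half tied to quarter (half + quarter) = 12; dotted eighth = 3; half = 8; whole note = 16; a full sixteenth-note triplet (3 notes) (three triplet sixteenths span one eighth) = 2; whole = 16; whole note = 16.
Sum: 16 + 8 + 2 + 12 + 3 + 8 + 16 + 2 + 16 + 16 = 99.
99 ÷ 6 = 16.5 beats.

16.5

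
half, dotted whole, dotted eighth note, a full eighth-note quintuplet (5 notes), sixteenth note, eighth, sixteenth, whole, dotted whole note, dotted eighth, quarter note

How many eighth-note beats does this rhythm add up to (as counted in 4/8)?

47

One eighth-note beat = 2 sixteenth notes.
Each duration in sixteenth notes: half = 8; dotted whole = 24; dotted eighth note = 3; a full eighth-note quintuplet (5 notes) (five quintuplet eighths span one half) = 8; sixteenth note = 1; eighth = 2; sixteenth = 1; whole = 16; dotted whole note = 24; dotted eighth = 3; quarter note = 4.
Sum: 8 + 24 + 3 + 8 + 1 + 2 + 1 + 16 + 24 + 3 + 4 = 94.
94 ÷ 2 = 47 beats.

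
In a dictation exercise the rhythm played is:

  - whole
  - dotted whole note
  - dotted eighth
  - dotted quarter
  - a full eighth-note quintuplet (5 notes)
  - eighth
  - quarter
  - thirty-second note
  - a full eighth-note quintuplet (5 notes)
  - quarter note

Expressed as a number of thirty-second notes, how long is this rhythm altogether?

Convert each value to thirty-second notes: whole = 32; dotted whole note = 48; dotted eighth = 6; dotted quarter = 12; a full eighth-note quintuplet (5 notes) (five quintuplet eighths span one half) = 16; eighth = 4; quarter = 8; thirty-second note = 1; a full eighth-note quintuplet (5 notes) (five quintuplet eighths span one half) = 16; quarter note = 8.
Total: 32 + 48 + 6 + 12 + 16 + 4 + 8 + 1 + 16 + 8 = 151 thirty-second notes.

151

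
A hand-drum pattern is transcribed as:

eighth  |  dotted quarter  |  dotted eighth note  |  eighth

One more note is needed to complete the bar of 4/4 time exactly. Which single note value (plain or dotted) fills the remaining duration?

dotted eighth note

The bar of 4/4 = 16 sixteenth notes.
Each duration in sixteenth notes: eighth = 2; dotted quarter = 6; dotted eighth note = 3; eighth = 2.
Altogether 2 + 6 + 3 + 2 = 13.
Remaining: 16 − 13 = 3 sixteenth notes, which is a dotted eighth note.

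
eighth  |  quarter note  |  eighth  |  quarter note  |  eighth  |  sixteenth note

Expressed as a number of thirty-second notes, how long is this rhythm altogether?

30

Working in thirty-second notes: eighth = 4; quarter note = 8; eighth = 4; quarter note = 8; eighth = 4; sixteenth note = 2.
Total: 4 + 8 + 4 + 8 + 4 + 2 = 30 thirty-second notes.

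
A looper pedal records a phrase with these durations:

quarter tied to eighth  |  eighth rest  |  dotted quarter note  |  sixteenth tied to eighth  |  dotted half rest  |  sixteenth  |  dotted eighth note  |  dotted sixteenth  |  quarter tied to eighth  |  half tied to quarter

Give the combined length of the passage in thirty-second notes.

Convert each value to thirty-second notes: quarter tied to eighth (quarter + eighth) = 12; eighth rest = 4; dotted quarter note = 12; sixteenth tied to eighth (sixteenth + eighth) = 6; dotted half rest = 24; sixteenth = 2; dotted eighth note = 6; dotted sixteenth = 3; quarter tied to eighth (quarter + eighth) = 12; half tied to quarter (half + quarter) = 24.
Sum: 12 + 4 + 12 + 6 + 24 + 2 + 6 + 3 + 12 + 24 = 105 thirty-second notes.

105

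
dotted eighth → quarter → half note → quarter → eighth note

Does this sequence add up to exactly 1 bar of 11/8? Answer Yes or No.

One bar of 11/8 = 22 sixteenth notes.
Express everything in sixteenth notes: dotted eighth = 3; quarter = 4; half note = 8; quarter = 4; eighth note = 2.
Sum: 3 + 4 + 8 + 4 + 2 = 21.
21 falls short of 22, so the answer is No.

No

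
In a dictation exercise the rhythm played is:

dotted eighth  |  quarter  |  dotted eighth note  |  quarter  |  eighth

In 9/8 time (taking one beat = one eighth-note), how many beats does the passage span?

8

One eighth-note beat = 2 sixteenth notes.
In sixteenth notes: dotted eighth = 3; quarter = 4; dotted eighth note = 3; quarter = 4; eighth = 2.
Adding: 3 + 4 + 3 + 4 + 2 = 16.
16 ÷ 2 = 8 beats.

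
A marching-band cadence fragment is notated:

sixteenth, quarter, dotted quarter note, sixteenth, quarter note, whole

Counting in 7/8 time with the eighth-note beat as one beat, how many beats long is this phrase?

One eighth-note beat = 2 sixteenth notes.
Express everything in sixteenth notes: sixteenth = 1; quarter = 4; dotted quarter note = 6; sixteenth = 1; quarter note = 4; whole = 16.
Adding: 1 + 4 + 6 + 1 + 4 + 16 = 32.
32 ÷ 2 = 16 beats.

16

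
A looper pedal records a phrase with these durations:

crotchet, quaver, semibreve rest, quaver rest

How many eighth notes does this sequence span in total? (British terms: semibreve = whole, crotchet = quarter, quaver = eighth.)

12

Express everything in eighth notes: crotchet = 2; quaver = 1; semibreve rest = 8; quaver rest = 1.
Sum: 2 + 1 + 8 + 1 = 12 eighth notes.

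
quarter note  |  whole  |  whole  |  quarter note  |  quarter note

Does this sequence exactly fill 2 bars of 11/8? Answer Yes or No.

Yes

One bar of 11/8 = 11 eighth notes, so 2 bars = 22.
Convert each value to eighth notes: quarter note = 2; whole = 8; whole = 8; quarter note = 2; quarter note = 2.
Adding: 2 + 8 + 8 + 2 + 2 = 22.
22 equals 22, so the answer is Yes.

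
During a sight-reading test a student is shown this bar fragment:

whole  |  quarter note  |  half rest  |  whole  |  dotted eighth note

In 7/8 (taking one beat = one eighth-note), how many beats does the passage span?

23.5

One eighth-note beat = 2 sixteenth notes.
Convert each value to sixteenth notes: whole = 16; quarter note = 4; half rest = 8; whole = 16; dotted eighth note = 3.
Adding: 16 + 4 + 8 + 16 + 3 = 47.
47 ÷ 2 = 23.5 beats.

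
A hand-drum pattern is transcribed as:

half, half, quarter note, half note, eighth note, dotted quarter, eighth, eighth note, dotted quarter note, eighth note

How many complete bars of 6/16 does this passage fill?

8

One bar of 6/16 = 3 eighth notes.
Express everything in eighth notes: half = 4; half = 4; quarter note = 2; half note = 4; eighth note = 1; dotted quarter = 3; eighth = 1; eighth note = 1; dotted quarter note = 3; eighth note = 1.
Altogether 4 + 4 + 2 + 4 + 1 + 3 + 1 + 1 + 3 + 1 = 24.
24 ÷ 3 = 8 complete bars with 0 left over.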